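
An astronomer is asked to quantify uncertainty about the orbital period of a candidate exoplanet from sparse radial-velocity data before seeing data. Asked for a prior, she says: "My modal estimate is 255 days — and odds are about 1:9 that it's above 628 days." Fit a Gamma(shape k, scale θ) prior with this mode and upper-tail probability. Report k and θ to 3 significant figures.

k ≈ 3.37, θ ≈ 108

Gamma(k,θ) with k>1 has mode (k−1)θ, so θ = 255/(k−1).
Need P(X < 628) = 0.9 with θ tied to k this way. Start at k = 2, θ = 255: P(X<628) ≈ 0.705.
Too low — raise k to concentrate. Iterating converges to k ≈ 3.37.
Then θ = 255/(3.37−1) ≈ 108.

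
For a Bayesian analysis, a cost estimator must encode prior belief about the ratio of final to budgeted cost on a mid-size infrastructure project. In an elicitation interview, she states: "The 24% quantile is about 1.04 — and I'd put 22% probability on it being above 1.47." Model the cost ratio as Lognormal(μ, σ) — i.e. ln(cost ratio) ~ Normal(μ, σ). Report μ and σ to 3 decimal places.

If T ~ Lognormal(μ,σ) then ln T ~ Normal(μ,σ), so the p-quantile of ln T is μ + z_p·σ.
ln(1.04) = 0.03922 and ln(1.47) = 0.3853; z_{0.24} = -0.7063, z_{0.78} = 0.7722.
σ = (0.3853 − 0.03922)/(0.7722 − (-0.7063)) = 0.234.
μ = 0.03922 − (-0.7063)·0.234 = 0.205.

μ ≈ 0.205, σ ≈ 0.234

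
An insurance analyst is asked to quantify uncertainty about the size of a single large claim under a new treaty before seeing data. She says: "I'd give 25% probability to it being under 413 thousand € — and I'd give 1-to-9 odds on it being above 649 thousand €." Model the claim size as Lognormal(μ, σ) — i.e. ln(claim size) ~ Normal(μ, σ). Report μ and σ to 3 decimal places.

μ ≈ 6.179, σ ≈ 0.231

If T ~ Lognormal(μ,σ) then ln T ~ Normal(μ,σ), so the p-quantile of ln T is μ + z_p·σ.
ln(413) = 6.023 and ln(649) = 6.475; z_{0.25} = -0.6745, z_{0.9} = 1.282.
σ = (6.475 − 6.023)/(1.282 − (-0.6745)) = 0.231.
μ = 6.023 − (-0.6745)·0.231 = 6.179.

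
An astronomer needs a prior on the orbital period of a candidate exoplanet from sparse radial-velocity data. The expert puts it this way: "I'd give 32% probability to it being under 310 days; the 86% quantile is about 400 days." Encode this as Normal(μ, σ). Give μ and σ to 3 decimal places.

The p-quantile of Normal(μ,σ) is μ + z_p·σ, with z_{0.32} = -0.4677 and z_{0.86} = 1.08.
Eliminate σ: μ = (z₂·x₁ − z₁·x₂)/(z₂ − z₁) = (1.08·310 − (-0.4677)·400)/1.548 = 337.191.
Then σ = (x₂ − x₁)/(z₂ − z₁) = (400 − 310)/1.548 = 58.139.

μ = 337.191, σ = 58.139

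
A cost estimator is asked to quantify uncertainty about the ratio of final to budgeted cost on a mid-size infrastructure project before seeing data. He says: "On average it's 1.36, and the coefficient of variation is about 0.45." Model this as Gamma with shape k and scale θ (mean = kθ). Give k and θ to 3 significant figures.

For Gamma(k, scale θ): mean = kθ, variance = kθ², so CV = 1/√k.
CV = 0.45, hence k = 1/CV² = 4.94.
Then θ = mean/k = 1.36/4.94 = 0.275.

k ≈ 4.94, θ ≈ 0.275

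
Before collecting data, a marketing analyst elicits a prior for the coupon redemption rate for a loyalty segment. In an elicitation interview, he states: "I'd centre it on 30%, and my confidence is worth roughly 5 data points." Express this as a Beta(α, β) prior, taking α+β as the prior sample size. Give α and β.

Under the effective-sample-size interpretation, Beta(α, β) has prior mean α/(α+β) and prior sample size α+β.
So α+β = 5 and α/(α+β) = 0.3, giving α = 0.3·5 = 1.5 and β = 5 − 1.5 = 3.5.

α = 1.5, β = 3.5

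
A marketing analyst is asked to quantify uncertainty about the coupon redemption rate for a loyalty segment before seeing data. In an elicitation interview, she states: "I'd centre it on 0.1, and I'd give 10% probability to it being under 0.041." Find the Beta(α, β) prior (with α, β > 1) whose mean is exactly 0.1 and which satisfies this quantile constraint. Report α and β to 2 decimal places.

α ≈ 3.31, β ≈ 29.77

With mean 0.1 fixed, write α = 0.1s, β = 0.9s where s = α+β.
Need P(θ < 0.041) = 0.1 under Beta(0.1s, 0.9s). Normal approximation: (q−m)/√(m(1−m)/s) ≈ z_{0.1} = -1.28, so s ≈ 0.1·0.9·(-1.28)²/(0.041−0.1)² = 42.5.
At s = 42.5: P(θ<0.041) ≈ 0.067. Adjusting to match 0.1 gives s ≈ 33.08.
So α = 0.1·33.08 ≈ 3.31, β = 0.9·33.08 ≈ 29.77.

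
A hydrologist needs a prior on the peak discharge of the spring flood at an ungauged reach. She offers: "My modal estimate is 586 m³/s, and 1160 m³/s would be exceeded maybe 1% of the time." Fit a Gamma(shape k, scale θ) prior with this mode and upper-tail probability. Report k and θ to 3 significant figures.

k ≈ 11.6, θ ≈ 55.5

Gamma(k,θ) with k>1 has mode (k−1)θ, so θ = 586/(k−1).
Need P(X < 1160) = 0.99 with θ tied to k this way. Start at k = 2, θ = 586: P(X<1160) ≈ 0.588.
Too low — raise k to concentrate. Iterating converges to k ≈ 11.6.
Then θ = 586/(11.6−1) ≈ 55.5.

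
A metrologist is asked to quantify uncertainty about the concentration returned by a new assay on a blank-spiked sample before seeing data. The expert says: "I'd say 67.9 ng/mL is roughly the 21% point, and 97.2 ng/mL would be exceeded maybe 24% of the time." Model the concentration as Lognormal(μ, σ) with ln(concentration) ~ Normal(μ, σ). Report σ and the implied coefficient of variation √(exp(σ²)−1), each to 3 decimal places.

σ ≈ 0.237, CV ≈ 0.241

If T ~ Lognormal(μ,σ) then ln T ~ Normal(μ,σ), so the p-quantile of ln T is μ + z_p·σ.
ln(67.9) = 4.218 and ln(97.2) = 4.577; z_{0.21} = -0.8064, z_{0.76} = 0.7063.
σ = (4.577 − 4.218)/(0.7063 − (-0.8064)) = 0.237.
μ = 4.218 − (-0.8064)·0.237 = 4.409.
CV = √(exp(σ²)−1) = √(exp(0.0562)−1) = 0.241.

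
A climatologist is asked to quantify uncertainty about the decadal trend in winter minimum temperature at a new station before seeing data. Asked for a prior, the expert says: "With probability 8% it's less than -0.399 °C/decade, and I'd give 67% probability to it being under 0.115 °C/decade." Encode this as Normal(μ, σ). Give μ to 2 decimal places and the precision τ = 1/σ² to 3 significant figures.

μ = -0.01, τ = 12.9

For Normal(μ,σ), the p-quantile is μ + z_p·σ. Here z_{0.08} = -1.405, z_{0.67} = 0.4399.
So -0.399 = μ − 1.405σ and 0.115 = μ + 0.4399σ.
Subtracting: σ = (0.115 − -0.399)/(0.4399 − (-1.405)) = 0.28.
Then μ = -0.399 − (-1.405)·0.28 = -0.01.
Precision τ = 1/σ² = 1/0.2786² = 12.9.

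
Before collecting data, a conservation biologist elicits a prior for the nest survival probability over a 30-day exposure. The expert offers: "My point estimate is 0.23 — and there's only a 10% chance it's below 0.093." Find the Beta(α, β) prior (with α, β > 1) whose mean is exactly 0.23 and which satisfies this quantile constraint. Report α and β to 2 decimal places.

α ≈ 2.88, β ≈ 9.65

With mean 0.23 fixed, write α = 0.23s, β = 0.77s where s = α+β.
Need P(θ < 0.093) = 0.1 under Beta(0.23s, 0.77s). Normal approximation: (q−m)/√(m(1−m)/s) ≈ z_{0.1} = -1.28, so s ≈ 0.23·0.77·(-1.28)²/(0.093−0.23)² = 15.5.
At s = 15.5: P(θ<0.093) ≈ 0.072. Adjusting to match 0.1 gives s ≈ 12.53.
So α = 0.23·12.53 ≈ 2.88, β = 0.77·12.53 ≈ 9.65.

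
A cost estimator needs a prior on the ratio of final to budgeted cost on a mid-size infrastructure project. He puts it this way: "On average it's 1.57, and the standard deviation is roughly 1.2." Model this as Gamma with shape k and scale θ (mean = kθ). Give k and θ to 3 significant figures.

For Gamma(k, scale θ): mean = kθ, variance = kθ², so CV = 1/√k.
CV = SD/mean = 1.2/1.57 = 0.7643, hence k = 1/CV² = 1.71.
Then θ = mean/k = 1.57/1.71 = 0.917.

k ≈ 1.71, θ ≈ 0.917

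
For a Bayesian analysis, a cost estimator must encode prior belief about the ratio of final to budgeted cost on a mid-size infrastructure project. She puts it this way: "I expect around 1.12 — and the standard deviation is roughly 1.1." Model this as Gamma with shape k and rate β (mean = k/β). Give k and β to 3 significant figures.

k ≈ 1.04, β ≈ 0.926

For Gamma(k, rate β): mean = k/β, variance = k/β², so CV = 1/√k.
CV = SD/mean = 1.1/1.12 = 0.9821, hence k = 1/CV² = 1.04.
Then β = k/mean = 1.04/1.12 = 0.926.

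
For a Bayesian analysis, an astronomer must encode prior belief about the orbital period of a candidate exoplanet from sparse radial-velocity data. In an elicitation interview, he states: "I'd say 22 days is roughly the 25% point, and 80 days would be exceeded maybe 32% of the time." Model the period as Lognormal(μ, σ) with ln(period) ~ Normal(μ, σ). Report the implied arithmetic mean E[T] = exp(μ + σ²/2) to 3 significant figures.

E[T] ≈ 89.3 days

If T ~ Lognormal(μ,σ) then ln T ~ Normal(μ,σ), so the p-quantile of ln T is μ + z_p·σ.
ln(22) = 3.091 and ln(80) = 4.382; z_{0.25} = -0.6745, z_{0.68} = 0.4677.
σ = (4.382 − 3.091)/(0.4677 − (-0.6745)) = 1.130.
μ = 3.091 − (-0.6745)·1.130 = 3.853.
E[T] = exp(μ + σ²/2) = exp(3.853 + 0.6388) = 89.3 days.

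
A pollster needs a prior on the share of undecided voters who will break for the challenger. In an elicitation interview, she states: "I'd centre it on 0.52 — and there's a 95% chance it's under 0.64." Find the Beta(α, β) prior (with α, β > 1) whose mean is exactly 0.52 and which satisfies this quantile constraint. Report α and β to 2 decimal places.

With mean 0.52 fixed, write α = 0.52s, β = 0.48s where s = α+β.
Need P(θ < 0.64) = 0.95 under Beta(0.52s, 0.48s). Normal approximation: (q−m)/√(m(1−m)/s) ≈ z_{0.95} = 1.64, so s ≈ 0.52·0.48·(1.64)²/(0.64−0.52)² = 46.9.
At s = 46.9: P(θ<0.64) ≈ 0.952. Adjusting to match 0.95 gives s ≈ 45.63.
So α = 0.52·45.63 ≈ 23.73, β = 0.48·45.63 ≈ 21.90.

α ≈ 23.73, β ≈ 21.90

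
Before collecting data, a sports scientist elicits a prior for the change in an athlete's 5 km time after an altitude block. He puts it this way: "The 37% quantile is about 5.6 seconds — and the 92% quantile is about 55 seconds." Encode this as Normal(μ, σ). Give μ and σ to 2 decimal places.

μ = 15.04, σ = 28.44

The p-quantile of Normal(μ,σ) is μ + z_p·σ, with z_{0.37} = -0.3319 and z_{0.92} = 1.405.
Eliminate σ: μ = (z₂·x₁ − z₁·x₂)/(z₂ − z₁) = (1.405·5.6 − (-0.3319)·55)/1.737 = 15.04.
Then σ = (x₂ − x₁)/(z₂ − z₁) = (55 − 5.6)/1.737 = 28.44.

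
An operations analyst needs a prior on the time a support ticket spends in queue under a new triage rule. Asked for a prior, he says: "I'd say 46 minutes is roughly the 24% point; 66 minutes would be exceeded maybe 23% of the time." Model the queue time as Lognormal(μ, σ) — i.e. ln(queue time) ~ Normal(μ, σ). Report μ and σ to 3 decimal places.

μ ≈ 4.005, σ ≈ 0.250

If T ~ Lognormal(μ,σ) then ln T ~ Normal(μ,σ), so the p-quantile of ln T is μ + z_p·σ.
ln(46) = 3.829 and ln(66) = 4.19; z_{0.24} = -0.7063, z_{0.77} = 0.7388.
σ = (4.19 − 3.829)/(0.7388 − (-0.7063)) = 0.250.
μ = 3.829 − (-0.7063)·0.250 = 4.005.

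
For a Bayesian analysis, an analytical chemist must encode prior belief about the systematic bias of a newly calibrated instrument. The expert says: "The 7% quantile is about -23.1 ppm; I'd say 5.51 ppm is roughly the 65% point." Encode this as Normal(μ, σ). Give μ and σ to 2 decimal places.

μ = -0.41, σ = 15.37

The p-quantile of Normal(μ,σ) is μ + z_p·σ, with z_{0.07} = -1.476 and z_{0.65} = 0.3853.
Eliminate σ: μ = (z₂·x₁ − z₁·x₂)/(z₂ − z₁) = (0.3853·-23.1 − (-1.476)·5.51)/1.861 = -0.41.
Then σ = (x₂ − x₁)/(z₂ − z₁) = (5.51 − -23.1)/1.861 = 15.37.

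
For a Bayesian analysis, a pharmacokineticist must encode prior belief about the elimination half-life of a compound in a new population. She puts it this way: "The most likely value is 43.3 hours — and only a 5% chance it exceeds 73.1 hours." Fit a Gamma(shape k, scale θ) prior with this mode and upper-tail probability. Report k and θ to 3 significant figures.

k ≈ 11.2, θ ≈ 4.25

Gamma(k,θ) with k>1 has mode (k−1)θ, so θ = 43.3/(k−1).
Need P(X < 73.1) = 0.95 with θ tied to k this way. Start at k = 2, θ = 43.3: P(X<73.1) ≈ 0.503.
Too low — raise k to concentrate. Iterating converges to k ≈ 11.2.
Then θ = 43.3/(11.2−1) ≈ 4.25.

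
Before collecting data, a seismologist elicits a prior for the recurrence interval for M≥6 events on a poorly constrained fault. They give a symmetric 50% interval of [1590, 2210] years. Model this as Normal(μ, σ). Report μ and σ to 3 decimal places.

μ = 1900.000, σ = 459.607

A symmetric 50% interval runs μ ± z·σ with z = 0.6745.
Half-width = 310, so σ = 310/0.6745 = 459.607.
μ is the interval midpoint, 1900.000.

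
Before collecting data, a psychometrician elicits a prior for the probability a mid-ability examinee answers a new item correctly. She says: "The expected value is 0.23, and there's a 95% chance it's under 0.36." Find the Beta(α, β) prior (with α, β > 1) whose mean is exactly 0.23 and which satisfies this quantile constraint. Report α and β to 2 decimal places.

With mean 0.23 fixed, write α = 0.23s, β = 0.77s where s = α+β.
Need P(θ < 0.36) = 0.95 under Beta(0.23s, 0.77s). Normal approximation: (q−m)/√(m(1−m)/s) ≈ z_{0.95} = 1.64, so s ≈ 0.23·0.77·(1.64)²/(0.36−0.23)² = 28.4.
At s = 28.4: P(θ<0.36) ≈ 0.940. Adjusting to match 0.95 gives s ≈ 31.86.
So α = 0.23·31.86 ≈ 7.33, β = 0.77·31.86 ≈ 24.53.

α ≈ 7.33, β ≈ 24.53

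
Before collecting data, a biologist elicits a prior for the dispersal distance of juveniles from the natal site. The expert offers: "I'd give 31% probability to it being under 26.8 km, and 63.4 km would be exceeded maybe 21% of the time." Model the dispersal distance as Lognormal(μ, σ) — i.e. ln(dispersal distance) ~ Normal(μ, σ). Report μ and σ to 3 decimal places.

If T ~ Lognormal(μ,σ) then ln T ~ Normal(μ,σ), so the p-quantile of ln T is μ + z_p·σ.
ln(26.8) = 3.288 and ln(63.4) = 4.149; z_{0.31} = -0.4959, z_{0.79} = 0.8064.
σ = (4.149 − 3.288)/(0.8064 − (-0.4959)) = 0.661.
μ = 3.288 − (-0.4959)·0.661 = 3.616.

μ ≈ 3.616, σ ≈ 0.661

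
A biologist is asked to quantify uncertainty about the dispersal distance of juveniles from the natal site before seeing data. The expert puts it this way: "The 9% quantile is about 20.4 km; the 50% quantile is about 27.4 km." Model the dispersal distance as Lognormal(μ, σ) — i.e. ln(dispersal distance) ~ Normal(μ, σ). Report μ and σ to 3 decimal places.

μ ≈ 3.311, σ ≈ 0.220

If T ~ Lognormal(μ,σ) then ln T ~ Normal(μ,σ), so the p-quantile of ln T is μ + z_p·σ.
ln(20.4) = 3.016 and ln(27.4) = 3.311; z_{0.09} = -1.341, z_{0.5} = 0.
σ = (3.311 − 3.016)/(0 − (-1.341)) = 0.220.
μ = 3.016 − (-1.341)·0.220 = 3.311.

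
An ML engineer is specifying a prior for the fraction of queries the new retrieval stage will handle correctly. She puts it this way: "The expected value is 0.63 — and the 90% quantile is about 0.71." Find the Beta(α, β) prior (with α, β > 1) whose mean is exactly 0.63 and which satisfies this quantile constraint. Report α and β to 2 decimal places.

α ≈ 36.51, β ≈ 21.44

With mean 0.63 fixed, write α = 0.63s, β = 0.37s where s = α+β.
Need P(θ < 0.71) = 0.9 under Beta(0.63s, 0.37s). Normal approximation: (q−m)/√(m(1−m)/s) ≈ z_{0.9} = 1.28, so s ≈ 0.63·0.37·(1.28)²/(0.71−0.63)² = 59.8.
At s = 59.8: P(θ<0.71) ≈ 0.904. Adjusting to match 0.9 gives s ≈ 57.96.
So α = 0.63·57.96 ≈ 36.51, β = 0.37·57.96 ≈ 21.44.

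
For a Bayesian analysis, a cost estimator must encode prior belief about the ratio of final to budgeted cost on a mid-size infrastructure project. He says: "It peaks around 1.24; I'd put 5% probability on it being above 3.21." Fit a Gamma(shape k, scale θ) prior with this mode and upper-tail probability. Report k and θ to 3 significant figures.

Gamma(k,θ) with k>1 has mode (k−1)θ, so θ = 1.24/(k−1).
Need P(X < 3.21) = 0.95 with θ tied to k this way. Start at k = 2, θ = 1.24: P(X<3.21) ≈ 0.730.
Too low — raise k to concentrate. Iterating converges to k ≈ 3.99.
Then θ = 1.24/(3.99−1) ≈ 0.415.

k ≈ 3.99, θ ≈ 0.415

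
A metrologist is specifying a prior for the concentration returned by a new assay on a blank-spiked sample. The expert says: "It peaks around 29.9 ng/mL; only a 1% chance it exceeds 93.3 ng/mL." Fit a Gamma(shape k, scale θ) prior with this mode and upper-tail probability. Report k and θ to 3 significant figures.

k ≈ 4.44, θ ≈ 8.68

Gamma(k,θ) with k>1 has mode (k−1)θ, so θ = 29.9/(k−1).
Need P(X < 93.3) = 0.99 with θ tied to k this way. Start at k = 2, θ = 29.9: P(X<93.3) ≈ 0.818.
Too low — raise k to concentrate. Iterating converges to k ≈ 4.44.
Then θ = 29.9/(4.44−1) ≈ 8.68.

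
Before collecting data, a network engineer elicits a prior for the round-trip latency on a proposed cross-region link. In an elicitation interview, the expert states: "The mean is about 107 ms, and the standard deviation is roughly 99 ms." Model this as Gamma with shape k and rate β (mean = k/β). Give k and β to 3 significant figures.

For Gamma(k, rate β): mean = k/β, variance = k/β², so CV = 1/√k.
CV = SD/mean = 99/107 = 0.9252, hence k = 1/CV² = 1.17.
Then β = k/mean = 1.17/107 = 0.0109.

k ≈ 1.17, β ≈ 0.0109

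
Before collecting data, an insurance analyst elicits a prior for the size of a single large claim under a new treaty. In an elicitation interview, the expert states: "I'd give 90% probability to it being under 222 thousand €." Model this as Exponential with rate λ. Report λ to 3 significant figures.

P(T < 222.0) = 1 − e^(−λ·222.0) = 0.9, so λ = −ln(1−0.9)/222.0 = −ln(0.1)/222.0 = 0.0104.

λ ≈ 0.0104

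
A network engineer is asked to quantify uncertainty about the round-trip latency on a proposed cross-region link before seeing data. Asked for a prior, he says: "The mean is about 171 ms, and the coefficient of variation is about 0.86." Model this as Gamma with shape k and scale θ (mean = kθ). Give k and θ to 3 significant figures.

k ≈ 1.35, θ ≈ 126

For Gamma(k, scale θ): mean = kθ, variance = kθ², so CV = 1/√k.
CV = 0.86, hence k = 1/CV² = 1.35.
Then θ = mean/k = 171/1.35 = 126.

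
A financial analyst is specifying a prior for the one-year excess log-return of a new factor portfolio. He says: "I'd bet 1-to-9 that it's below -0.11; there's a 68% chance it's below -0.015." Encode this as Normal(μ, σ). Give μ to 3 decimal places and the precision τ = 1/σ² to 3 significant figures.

For Normal(μ,σ), the p-quantile is μ + z_p·σ. Here z_{0.1} = -1.282, z_{0.68} = 0.4677.
So -0.11 = μ − 1.282σ and -0.015 = μ + 0.4677σ.
Subtracting: σ = (-0.015 − -0.11)/(0.4677 − (-1.282)) = 0.054.
Then μ = -0.11 − (-1.282)·0.054 = -0.040.
Precision τ = 1/σ² = 1/0.05431² = 339.

μ = -0.040, τ = 339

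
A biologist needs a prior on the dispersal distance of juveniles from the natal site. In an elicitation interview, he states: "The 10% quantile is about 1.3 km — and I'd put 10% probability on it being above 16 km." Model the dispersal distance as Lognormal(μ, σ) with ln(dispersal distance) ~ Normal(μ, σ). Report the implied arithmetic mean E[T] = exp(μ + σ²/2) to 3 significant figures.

E[T] ≈ 7.37 km

If T ~ Lognormal(μ,σ) then ln T ~ Normal(μ,σ), so the p-quantile of ln T is μ + z_p·σ.
ln(1.3) = 0.2624 and ln(16) = 2.773; z_{0.1} = -1.282, z_{0.9} = 1.282.
σ = (2.773 − 0.2624)/(1.282 − (-1.282)) = 0.979.
μ = 0.2624 − (-1.282)·0.979 = 1.517.
E[T] = exp(μ + σ²/2) = exp(1.517 + 0.4796) = 7.37 km.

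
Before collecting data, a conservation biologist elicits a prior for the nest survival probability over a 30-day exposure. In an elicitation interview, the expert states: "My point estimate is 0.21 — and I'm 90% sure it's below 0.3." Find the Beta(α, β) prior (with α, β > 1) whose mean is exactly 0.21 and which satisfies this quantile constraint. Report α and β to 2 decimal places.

α ≈ 7.47, β ≈ 28.10

With mean 0.21 fixed, write α = 0.21s, β = 0.79s where s = α+β.
Need P(θ < 0.3) = 0.9 under Beta(0.21s, 0.79s). Normal approximation: (q−m)/√(m(1−m)/s) ≈ z_{0.9} = 1.28, so s ≈ 0.21·0.79·(1.28)²/(0.3−0.21)² = 33.6.
At s = 33.6: P(θ<0.3) ≈ 0.894. Adjusting to match 0.9 gives s ≈ 35.57.
So α = 0.21·35.57 ≈ 7.47, β = 0.79·35.57 ≈ 28.10.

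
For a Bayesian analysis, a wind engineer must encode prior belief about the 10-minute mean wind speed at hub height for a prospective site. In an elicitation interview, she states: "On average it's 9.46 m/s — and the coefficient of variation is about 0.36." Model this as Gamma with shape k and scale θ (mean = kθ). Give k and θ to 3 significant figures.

For Gamma(k, scale θ): mean = kθ, variance = kθ², so CV = 1/√k.
CV = 0.36, hence k = 1/CV² = 7.72.
Then θ = mean/k = 9.46/7.72 = 1.23.

k ≈ 7.72, θ ≈ 1.23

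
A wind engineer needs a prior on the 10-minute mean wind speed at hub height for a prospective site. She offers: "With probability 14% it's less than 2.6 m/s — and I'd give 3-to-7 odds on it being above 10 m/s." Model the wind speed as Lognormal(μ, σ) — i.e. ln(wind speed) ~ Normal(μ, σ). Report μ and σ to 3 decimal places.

μ ≈ 1.862, σ ≈ 0.839

If T ~ Lognormal(μ,σ) then ln T ~ Normal(μ,σ), so the p-quantile of ln T is μ + z_p·σ.
ln(2.6) = 0.9555 and ln(10) = 2.303; z_{0.14} = -1.08, z_{0.7} = 0.5244.
σ = (2.303 − 0.9555)/(0.5244 − (-1.08)) = 0.839.
μ = 0.9555 − (-1.08)·0.839 = 1.862.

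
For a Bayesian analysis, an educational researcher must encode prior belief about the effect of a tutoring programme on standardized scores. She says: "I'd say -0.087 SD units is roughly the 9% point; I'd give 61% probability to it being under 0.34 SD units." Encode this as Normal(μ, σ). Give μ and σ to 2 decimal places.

μ = 0.27, σ = 0.26

For Normal(μ,σ), the p-quantile is μ + z_p·σ. Here z_{0.09} = -1.341, z_{0.61} = 0.2793.
So -0.087 = μ − 1.341σ and 0.34 = μ + 0.2793σ.
Subtracting: σ = (0.34 − -0.087)/(0.2793 − (-1.341)) = 0.26.
Then μ = -0.087 − (-1.341)·0.26 = 0.27.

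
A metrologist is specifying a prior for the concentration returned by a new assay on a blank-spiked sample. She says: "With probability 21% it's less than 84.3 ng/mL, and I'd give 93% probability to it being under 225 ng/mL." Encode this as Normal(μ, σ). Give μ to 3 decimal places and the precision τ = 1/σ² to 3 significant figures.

The p-quantile of Normal(μ,σ) is μ + z_p·σ, with z_{0.21} = -0.8064 and z_{0.93} = 1.476.
Eliminate σ: μ = (z₂·x₁ − z₁·x₂)/(z₂ − z₁) = (1.476·84.3 − (-0.8064)·225)/2.282 = 134.016.
Then σ = (x₂ − x₁)/(z₂ − z₁) = (225 − 84.3)/2.282 = 61.651.
Precision τ = 1/σ² = 1/61.65² = 0.000263.

μ = 134.016, τ = 0.000263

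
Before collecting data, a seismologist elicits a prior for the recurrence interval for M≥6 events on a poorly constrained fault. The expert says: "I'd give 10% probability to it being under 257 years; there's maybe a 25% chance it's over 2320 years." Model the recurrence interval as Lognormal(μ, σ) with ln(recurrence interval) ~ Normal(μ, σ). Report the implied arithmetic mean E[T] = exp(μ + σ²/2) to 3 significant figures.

If T ~ Lognormal(μ,σ) then ln T ~ Normal(μ,σ), so the p-quantile of ln T is μ + z_p·σ.
ln(257) = 5.549 and ln(2320) = 7.749; z_{0.1} = -1.282, z_{0.75} = 0.6745.
σ = (7.749 − 5.549)/(0.6745 − (-1.282)) = 1.125.
μ = 5.549 − (-1.282)·1.125 = 6.991.
E[T] = exp(μ + σ²/2) = exp(6.991 + 0.6326) = 2050 years.

E[T] ≈ 2050 years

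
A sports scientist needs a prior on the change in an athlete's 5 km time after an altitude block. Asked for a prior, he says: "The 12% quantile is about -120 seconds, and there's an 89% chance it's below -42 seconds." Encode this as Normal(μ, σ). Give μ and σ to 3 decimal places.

The p-quantile of Normal(μ,σ) is μ + z_p·σ, with z_{0.12} = -1.175 and z_{0.89} = 1.227.
Eliminate σ: μ = (z₂·x₁ − z₁·x₂)/(z₂ − z₁) = (1.227·-120 − (-1.175)·-42)/2.402 = -81.837.
Then σ = (x₂ − x₁)/(z₂ − z₁) = (-42 − -120)/2.402 = 32.479.

μ = -81.837, σ = 32.479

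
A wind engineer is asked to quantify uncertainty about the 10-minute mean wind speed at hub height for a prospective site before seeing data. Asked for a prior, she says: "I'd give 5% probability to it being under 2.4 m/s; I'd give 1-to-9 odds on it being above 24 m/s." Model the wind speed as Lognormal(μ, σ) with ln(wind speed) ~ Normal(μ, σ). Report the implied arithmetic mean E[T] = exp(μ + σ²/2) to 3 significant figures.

If T ~ Lognormal(μ,σ) then ln T ~ Normal(μ,σ), so the p-quantile of ln T is μ + z_p·σ.
ln(2.4) = 0.8755 and ln(24) = 3.178; z_{0.05} = -1.645, z_{0.9} = 1.282.
σ = (3.178 − 0.8755)/(1.282 − (-1.645)) = 0.787.
μ = 0.8755 − (-1.645)·0.787 = 2.170.
E[T] = exp(μ + σ²/2) = exp(2.170 + 0.3096) = 11.9 m/s.

E[T] ≈ 11.9 m/s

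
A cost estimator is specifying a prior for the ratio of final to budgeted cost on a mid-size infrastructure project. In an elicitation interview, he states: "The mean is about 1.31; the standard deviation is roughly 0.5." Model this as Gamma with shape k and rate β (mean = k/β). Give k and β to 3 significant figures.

For Gamma(k, rate β): mean = k/β, variance = k/β², so CV = 1/√k.
CV = SD/mean = 0.5/1.31 = 0.3817, hence k = 1/CV² = 6.86.
Then β = k/mean = 6.86/1.31 = 5.24.

k ≈ 6.86, β ≈ 5.24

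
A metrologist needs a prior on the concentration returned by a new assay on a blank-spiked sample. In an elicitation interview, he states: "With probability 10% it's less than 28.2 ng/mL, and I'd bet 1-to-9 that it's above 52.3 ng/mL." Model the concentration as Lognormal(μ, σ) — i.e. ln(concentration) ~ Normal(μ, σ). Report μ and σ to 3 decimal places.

μ ≈ 3.648, σ ≈ 0.241

If T ~ Lognormal(μ,σ) then ln T ~ Normal(μ,σ), so the p-quantile of ln T is μ + z_p·σ.
ln(28.2) = 3.339 and ln(52.3) = 3.957; z_{0.1} = -1.282, z_{0.9} = 1.282.
σ = (3.957 − 3.339)/(1.282 − (-1.282)) = 0.241.
μ = 3.339 − (-1.282)·0.241 = 3.648.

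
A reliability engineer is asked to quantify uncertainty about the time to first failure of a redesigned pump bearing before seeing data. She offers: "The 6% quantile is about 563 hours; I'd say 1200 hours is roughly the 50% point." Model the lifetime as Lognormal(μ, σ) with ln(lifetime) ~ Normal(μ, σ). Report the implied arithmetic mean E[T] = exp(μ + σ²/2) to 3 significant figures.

If T ~ Lognormal(μ,σ) then ln T ~ Normal(μ,σ), so the p-quantile of ln T is μ + z_p·σ.
ln(563) = 6.333 and ln(1200) = 7.09; z_{0.06} = -1.555, z_{0.5} = 0.
σ = (7.09 − 6.333)/(0 − (-1.555)) = 0.487.
μ = 6.333 − (-1.555)·0.487 = 7.090.
E[T] = exp(μ + σ²/2) = exp(7.090 + 0.1185) = 1350 hours.

E[T] ≈ 1350 hours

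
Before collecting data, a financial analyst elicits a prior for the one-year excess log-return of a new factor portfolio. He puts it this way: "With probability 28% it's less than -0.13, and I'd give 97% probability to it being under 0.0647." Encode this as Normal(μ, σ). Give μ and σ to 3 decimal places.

The p-quantile of Normal(μ,σ) is μ + z_p·σ, with z_{0.28} = -0.5828 and z_{0.97} = 1.881.
Eliminate σ: μ = (z₂·x₁ − z₁·x₂)/(z₂ − z₁) = (1.881·-0.13 − (-0.5828)·0.0647)/2.464 = -0.084.
Then σ = (x₂ − x₁)/(z₂ − z₁) = (0.0647 − -0.13)/2.464 = 0.079.

μ = -0.084, σ = 0.079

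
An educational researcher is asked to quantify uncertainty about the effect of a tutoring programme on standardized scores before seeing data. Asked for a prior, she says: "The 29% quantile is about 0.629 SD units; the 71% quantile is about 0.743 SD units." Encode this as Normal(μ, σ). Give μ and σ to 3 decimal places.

μ = 0.686, σ = 0.103

The p-quantile of Normal(μ,σ) is μ + z_p·σ, with z_{0.29} = -0.5534 and z_{0.71} = 0.5534.
Eliminate σ: μ = (z₂·x₁ − z₁·x₂)/(z₂ − z₁) = (0.5534·0.629 − (-0.5534)·0.743)/1.107 = 0.686.
Then σ = (x₂ − x₁)/(z₂ − z₁) = (0.743 − 0.629)/1.107 = 0.103.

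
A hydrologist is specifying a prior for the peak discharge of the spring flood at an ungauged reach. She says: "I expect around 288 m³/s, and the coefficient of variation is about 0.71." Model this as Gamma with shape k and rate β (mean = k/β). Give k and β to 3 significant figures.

For Gamma(k, rate β): mean = k/β, variance = k/β², so CV = 1/√k.
CV = 0.71, hence k = 1/CV² = 1.98.
Then β = k/mean = 1.98/288 = 0.00689.

k ≈ 1.98, β ≈ 0.00689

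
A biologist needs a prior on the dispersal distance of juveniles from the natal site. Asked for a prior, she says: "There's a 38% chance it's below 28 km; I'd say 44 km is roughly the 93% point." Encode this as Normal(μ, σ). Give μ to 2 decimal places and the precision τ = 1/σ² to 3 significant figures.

μ = 30.74, τ = 0.0124

For Normal(μ,σ), the p-quantile is μ + z_p·σ. Here z_{0.38} = -0.3055, z_{0.93} = 1.476.
So 28 = μ − 0.3055σ and 44 = μ + 1.476σ.
Subtracting: σ = (44 − 28)/(1.476 − (-0.3055)) = 8.98.
Then μ = 28 − (-0.3055)·8.98 = 30.74.
Precision τ = 1/σ² = 1/8.982² = 0.0124.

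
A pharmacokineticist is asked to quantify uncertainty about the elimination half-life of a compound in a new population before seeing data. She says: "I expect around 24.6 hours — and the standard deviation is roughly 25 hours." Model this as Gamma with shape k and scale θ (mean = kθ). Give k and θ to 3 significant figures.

k ≈ 0.968, θ ≈ 25.4

For Gamma(k, scale θ): mean = kθ, variance = kθ², so CV = 1/√k.
CV = SD/mean = 25/24.6 = 1.016, hence k = 1/CV² = 0.968.
Then θ = mean/k = 24.6/0.968 = 25.4.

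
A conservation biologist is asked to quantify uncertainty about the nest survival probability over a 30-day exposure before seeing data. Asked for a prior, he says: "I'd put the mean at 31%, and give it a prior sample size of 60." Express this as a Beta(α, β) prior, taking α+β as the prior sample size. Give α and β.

Under the effective-sample-size interpretation, Beta(α, β) has prior mean α/(α+β) and prior sample size α+β.
So α+β = 60 and α/(α+β) = 0.31, giving α = 0.31·60 = 18.6 and β = 60 − 18.6 = 41.4.

α = 18.6, β = 41.4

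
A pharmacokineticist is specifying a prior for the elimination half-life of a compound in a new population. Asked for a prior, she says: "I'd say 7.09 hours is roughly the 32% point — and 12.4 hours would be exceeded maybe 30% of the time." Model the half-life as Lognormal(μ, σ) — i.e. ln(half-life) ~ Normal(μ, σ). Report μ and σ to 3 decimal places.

μ ≈ 2.222, σ ≈ 0.563

If T ~ Lognormal(μ,σ) then ln T ~ Normal(μ,σ), so the p-quantile of ln T is μ + z_p·σ.
ln(7.09) = 1.959 and ln(12.4) = 2.518; z_{0.32} = -0.4677, z_{0.7} = 0.5244.
σ = (2.518 − 1.959)/(0.5244 − (-0.4677)) = 0.563.
μ = 1.959 − (-0.4677)·0.563 = 2.222.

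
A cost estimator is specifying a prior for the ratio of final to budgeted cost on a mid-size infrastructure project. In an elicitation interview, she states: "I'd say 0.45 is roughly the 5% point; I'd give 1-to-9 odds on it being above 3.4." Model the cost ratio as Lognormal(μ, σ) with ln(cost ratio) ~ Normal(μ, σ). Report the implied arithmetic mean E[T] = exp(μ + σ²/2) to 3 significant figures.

E[T] ≈ 1.78

If T ~ Lognormal(μ,σ) then ln T ~ Normal(μ,σ), so the p-quantile of ln T is μ + z_p·σ.
ln(0.45) = -0.7985 and ln(3.4) = 1.224; z_{0.05} = -1.645, z_{0.9} = 1.282.
σ = (1.224 − -0.7985)/(1.282 − (-1.645)) = 0.691.
μ = -0.7985 − (-1.645)·0.691 = 0.338.
E[T] = exp(μ + σ²/2) = exp(0.338 + 0.2388) = 1.78.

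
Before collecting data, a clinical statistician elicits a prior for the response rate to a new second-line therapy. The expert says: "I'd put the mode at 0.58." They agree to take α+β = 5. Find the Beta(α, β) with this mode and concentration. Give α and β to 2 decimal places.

For α,β > 1 the Beta mode is (α−1)/(α+β−2). With α+β = 5, the mode is (α−1)/3.
Set (α−1)/3 = 0.58 → α = 1 + 0.58·3 = 2.74.
β = 5 − α = 2.26.

α = 2.74, β = 2.26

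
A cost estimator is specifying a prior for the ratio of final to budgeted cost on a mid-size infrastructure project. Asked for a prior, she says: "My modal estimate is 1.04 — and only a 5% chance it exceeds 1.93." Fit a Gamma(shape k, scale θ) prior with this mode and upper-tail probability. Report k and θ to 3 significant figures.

k ≈ 8.28, θ ≈ 0.143

Gamma(k,θ) with k>1 has mode (k−1)θ, so θ = 1.04/(k−1).
Need P(X < 1.93) = 0.95 with θ tied to k this way. Start at k = 2, θ = 1.04: P(X<1.93) ≈ 0.554.
Too low — raise k to concentrate. Iterating converges to k ≈ 8.28.
Then θ = 1.04/(8.28−1) ≈ 0.143.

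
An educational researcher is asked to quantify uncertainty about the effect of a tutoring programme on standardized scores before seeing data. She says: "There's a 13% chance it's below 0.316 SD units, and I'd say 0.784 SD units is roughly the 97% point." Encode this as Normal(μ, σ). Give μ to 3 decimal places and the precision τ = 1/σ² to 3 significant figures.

μ = 0.491, τ = 41.3

The p-quantile of Normal(μ,σ) is μ + z_p·σ, with z_{0.13} = -1.126 and z_{0.97} = 1.881.
Eliminate σ: μ = (z₂·x₁ − z₁·x₂)/(z₂ − z₁) = (1.881·0.316 − (-1.126)·0.784)/3.007 = 0.491.
Then σ = (x₂ − x₁)/(z₂ − z₁) = (0.784 − 0.316)/3.007 = 0.156.
Precision τ = 1/σ² = 1/0.1556² = 41.3.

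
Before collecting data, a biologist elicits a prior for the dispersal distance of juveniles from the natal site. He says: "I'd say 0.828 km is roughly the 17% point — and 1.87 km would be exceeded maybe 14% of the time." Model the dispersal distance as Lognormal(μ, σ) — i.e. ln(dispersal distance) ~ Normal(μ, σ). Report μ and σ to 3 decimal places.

If T ~ Lognormal(μ,σ) then ln T ~ Normal(μ,σ), so the p-quantile of ln T is μ + z_p·σ.
ln(0.828) = -0.1887 and ln(1.87) = 0.6259; z_{0.17} = -0.9542, z_{0.86} = 1.08.
σ = (0.6259 − -0.1887)/(1.08 − (-0.9542)) = 0.400.
μ = -0.1887 − (-0.9542)·0.400 = 0.193.

μ ≈ 0.193, σ ≈ 0.400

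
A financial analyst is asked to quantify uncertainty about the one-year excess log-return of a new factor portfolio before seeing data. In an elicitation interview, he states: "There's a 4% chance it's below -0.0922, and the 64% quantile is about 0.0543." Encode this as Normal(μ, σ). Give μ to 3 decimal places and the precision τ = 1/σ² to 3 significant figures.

The p-quantile of Normal(μ,σ) is μ + z_p·σ, with z_{0.04} = -1.751 and z_{0.64} = 0.3585.
Eliminate σ: μ = (z₂·x₁ − z₁·x₂)/(z₂ − z₁) = (0.3585·-0.0922 − (-1.751)·0.0543)/2.109 = 0.029.
Then σ = (x₂ − x₁)/(z₂ − z₁) = (0.0543 − -0.0922)/2.109 = 0.069.
Precision τ = 1/σ² = 1/0.06946² = 207.

μ = 0.029, τ = 207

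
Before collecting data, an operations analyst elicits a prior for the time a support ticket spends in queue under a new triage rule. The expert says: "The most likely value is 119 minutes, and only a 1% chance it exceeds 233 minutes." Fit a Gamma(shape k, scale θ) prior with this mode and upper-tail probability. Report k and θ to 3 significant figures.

k ≈ 11.9, θ ≈ 10.9

Gamma(k,θ) with k>1 has mode (k−1)θ, so θ = 119/(k−1).
Need P(X < 233) = 0.99 with θ tied to k this way. Start at k = 2, θ = 119: P(X<233) ≈ 0.583.
Too low — raise k to concentrate. Iterating converges to k ≈ 11.9.
Then θ = 119/(11.9−1) ≈ 10.9.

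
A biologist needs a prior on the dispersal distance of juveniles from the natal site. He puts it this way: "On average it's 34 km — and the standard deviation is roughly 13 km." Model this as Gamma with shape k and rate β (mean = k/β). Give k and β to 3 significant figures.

For Gamma(k, rate β): mean = k/β, variance = k/β², so CV = 1/√k.
CV = SD/mean = 13/34 = 0.3824, hence k = 1/CV² = 6.84.
Then β = k/mean = 6.84/34 = 0.201.

k ≈ 6.84, β ≈ 0.201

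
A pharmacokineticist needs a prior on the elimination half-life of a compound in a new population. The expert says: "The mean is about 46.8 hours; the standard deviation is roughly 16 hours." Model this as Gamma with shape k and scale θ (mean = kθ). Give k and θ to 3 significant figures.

k ≈ 8.56, θ ≈ 5.47

For Gamma(k, scale θ): mean = kθ, variance = kθ², so CV = 1/√k.
CV = SD/mean = 16/46.8 = 0.3419, hence k = 1/CV² = 8.56.
Then θ = mean/k = 46.8/8.56 = 5.47.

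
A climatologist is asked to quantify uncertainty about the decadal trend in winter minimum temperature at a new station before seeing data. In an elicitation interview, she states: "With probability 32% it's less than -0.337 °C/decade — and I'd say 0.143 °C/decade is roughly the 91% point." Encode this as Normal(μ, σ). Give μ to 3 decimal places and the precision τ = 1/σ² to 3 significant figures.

μ = -0.213, τ = 14.2

The p-quantile of Normal(μ,σ) is μ + z_p·σ, with z_{0.32} = -0.4677 and z_{0.91} = 1.341.
Eliminate σ: μ = (z₂·x₁ − z₁·x₂)/(z₂ − z₁) = (1.341·-0.337 − (-0.4677)·0.143)/1.808 = -0.213.
Then σ = (x₂ − x₁)/(z₂ − z₁) = (0.143 − -0.337)/1.808 = 0.265.
Precision τ = 1/σ² = 1/0.2654² = 14.2.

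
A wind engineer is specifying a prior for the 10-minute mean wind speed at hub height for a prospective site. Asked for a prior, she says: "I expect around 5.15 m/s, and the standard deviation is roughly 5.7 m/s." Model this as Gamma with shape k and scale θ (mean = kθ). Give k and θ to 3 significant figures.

k ≈ 0.816, θ ≈ 6.31

For Gamma(k, scale θ): mean = kθ, variance = kθ², so CV = 1/√k.
CV = SD/mean = 5.7/5.15 = 1.107, hence k = 1/CV² = 0.816.
Then θ = mean/k = 5.15/0.816 = 6.31.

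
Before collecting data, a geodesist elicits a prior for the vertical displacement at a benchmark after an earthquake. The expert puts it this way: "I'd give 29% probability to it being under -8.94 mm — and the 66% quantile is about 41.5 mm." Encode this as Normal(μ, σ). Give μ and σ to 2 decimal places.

The p-quantile of Normal(μ,σ) is μ + z_p·σ, with z_{0.29} = -0.5534 and z_{0.66} = 0.4125.
Eliminate σ: μ = (z₂·x₁ − z₁·x₂)/(z₂ − z₁) = (0.4125·-8.94 − (-0.5534)·41.5)/0.9658 = 19.96.
Then σ = (x₂ − x₁)/(z₂ − z₁) = (41.5 − -8.94)/0.9658 = 52.22.

μ = 19.96, σ = 52.22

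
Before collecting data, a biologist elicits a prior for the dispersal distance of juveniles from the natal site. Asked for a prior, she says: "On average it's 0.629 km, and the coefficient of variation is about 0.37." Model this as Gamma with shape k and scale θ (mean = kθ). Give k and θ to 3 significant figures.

For Gamma(k, scale θ): mean = kθ, variance = kθ², so CV = 1/√k.
CV = 0.37, hence k = 1/CV² = 7.3.
Then θ = mean/k = 0.629/7.3 = 0.0861.

k ≈ 7.3, θ ≈ 0.0861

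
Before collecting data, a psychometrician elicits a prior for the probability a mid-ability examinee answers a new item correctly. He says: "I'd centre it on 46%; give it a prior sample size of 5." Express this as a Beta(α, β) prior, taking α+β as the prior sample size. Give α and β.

Under the effective-sample-size interpretation, Beta(α, β) has prior mean α/(α+β) and prior sample size α+β.
So α+β = 5 and α/(α+β) = 0.46, giving α = 0.46·5 = 2.3 and β = 5 − 2.3 = 2.7.

α = 2.3, β = 2.7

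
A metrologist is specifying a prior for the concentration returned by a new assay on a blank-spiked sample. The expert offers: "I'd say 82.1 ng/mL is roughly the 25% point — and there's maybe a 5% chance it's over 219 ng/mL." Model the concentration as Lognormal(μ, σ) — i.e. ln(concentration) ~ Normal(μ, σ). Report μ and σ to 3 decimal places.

μ ≈ 4.693, σ ≈ 0.423

If T ~ Lognormal(μ,σ) then ln T ~ Normal(μ,σ), so the p-quantile of ln T is μ + z_p·σ.
ln(82.1) = 4.408 and ln(219) = 5.389; z_{0.25} = -0.6745, z_{0.95} = 1.645.
σ = (5.389 − 4.408)/(1.645 − (-0.6745)) = 0.423.
μ = 4.408 − (-0.6745)·0.423 = 4.693.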